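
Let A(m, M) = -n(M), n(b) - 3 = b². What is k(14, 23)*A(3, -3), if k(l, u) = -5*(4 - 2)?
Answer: 120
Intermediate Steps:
n(b) = 3 + b²
k(l, u) = -10 (k(l, u) = -5*2 = -10)
A(m, M) = -3 - M² (A(m, M) = -(3 + M²) = -3 - M²)
k(14, 23)*A(3, -3) = -10*(-3 - 1*(-3)²) = -10*(-3 - 1*9) = -10*(-3 - 9) = -10*(-12) = 120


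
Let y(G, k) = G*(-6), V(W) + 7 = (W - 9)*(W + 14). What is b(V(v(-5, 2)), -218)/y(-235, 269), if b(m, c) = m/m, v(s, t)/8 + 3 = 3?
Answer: 1/1410 ≈ 0.00070922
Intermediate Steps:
v(s, t) = 0 (v(s, t) = -24 + 8*3 = -24 + 24 = 0)
V(W) = -7 + (-9 + W)*(14 + W) (V(W) = -7 + (W - 9)*(W + 14) = -7 + (-9 + W)*(14 + W))
b(m, c) = 1
y(G, k) = -6*G
b(V(v(-5, 2)), -218)/y(-235, 269) = 1/(-6*(-235)) = 1/1410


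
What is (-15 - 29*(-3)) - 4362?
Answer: -4290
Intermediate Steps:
(-15 - 29*(-3)) - 4362 = (-15 + 87) - 4362 = 72 - 4362 = -4290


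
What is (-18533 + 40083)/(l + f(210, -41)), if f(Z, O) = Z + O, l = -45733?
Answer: -10775/22782 ≈ -0.47296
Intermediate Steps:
f(Z, O) = O + Z
(-18533 + 40083)/(l + f(210, -41)) = (-18533 + 40083)/(-45733 + (-41 + 210)) = 21550/(-45733 + 169) = 21550/(-45564) = 21550*(-1/45564) = -10775/22782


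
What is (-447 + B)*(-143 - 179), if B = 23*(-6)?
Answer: 188370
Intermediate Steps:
B = -138
(-447 + B)*(-143 - 179) = (-447 - 138)*(-143 - 179) = -585*(-322) = 188370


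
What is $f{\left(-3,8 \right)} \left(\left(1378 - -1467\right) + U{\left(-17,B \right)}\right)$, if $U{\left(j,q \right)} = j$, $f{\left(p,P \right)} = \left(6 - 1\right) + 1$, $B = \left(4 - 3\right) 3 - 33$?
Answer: $16968$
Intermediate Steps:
$B = -30$ ($B = 1 \cdot 3 - 33 = 3 - 33 = -30$)
$f{\left(p,P \right)} = 6$ ($f{\left(p,P \right)} = 5 + 1 = 6$)
$f{\left(-3,8 \right)} \left(\left(1378 - -1467\right) + U{\left(-17,B \right)}\right) = 6 \left(\left(1378 - -1467\right) - 17\right) = 6 \left(\left(1378 + 1467\right) - 17\right) = 6 \left(2845 - 17\right) = 6 \cdot 2828 = 16968$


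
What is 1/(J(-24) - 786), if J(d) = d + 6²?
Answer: -1/774 ≈ -0.0012920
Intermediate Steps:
J(d) = 36 + d (J(d) = d + 36 = 36 + d)
1/(J(-24) - 786) = 1/((36 - 24) - 786) = 1/(12 - 786) = 1/(-774) = -1/774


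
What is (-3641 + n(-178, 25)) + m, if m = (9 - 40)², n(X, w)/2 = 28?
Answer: -2624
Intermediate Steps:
n(X, w) = 56 (n(X, w) = 2*28 = 56)
m = 961 (m = (-31)² = 961)
(-3641 + n(-178, 25)) + m = (-3641 + 56) + 961 = -3585 + 961 = -2624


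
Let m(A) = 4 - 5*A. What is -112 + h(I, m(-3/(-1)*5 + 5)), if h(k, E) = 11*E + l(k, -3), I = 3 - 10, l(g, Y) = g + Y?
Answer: -1178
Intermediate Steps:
l(g, Y) = Y + g
I = -7
h(k, E) = -3 + k + 11*E (h(k, E) = 11*E + (-3 + k) = -3 + k + 11*E)
-112 + h(I, m(-3/(-1)*5 + 5)) = -112 + (-3 - 7 + 11*(4 - 5*(-3/(-1)*5 + 5))) = -112 + (-3 - 7 + 11*(4 - 5*(-3*(-1)*5 + 5))) = -112 + (-3 - 7 + 11*(4 - 5*(3*5 + 5))) = -112 + (-3 - 7 + 11*(4 - 5*(15 + 5))) = -112 + (-3 - 7 + 11*(4 - 5*20)) = -112 + (-3 - 7 + 11*(4 - 100)) = -112 + (-3 - 7 + 11*(-96)) = -112 + (-3 - 7 - 1056) = -112 - 1066 = -1178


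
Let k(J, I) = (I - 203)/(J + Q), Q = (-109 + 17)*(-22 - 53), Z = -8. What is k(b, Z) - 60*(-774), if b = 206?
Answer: 330002429/7106 ≈ 46440.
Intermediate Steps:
Q = 6900 (Q = -92*(-75) = 6900)
k(J, I) = (-203 + I)/(6900 + J) (k(J, I) = (I - 203)/(J + 6900) = (-203 + I)/(6900 + J))
k(b, Z) - 60*(-774) = (-203 - 8)/(6900 + 206) - 60*(-774) = -211/7106 - 1*(-46440) = (1/7106)*(-211) + 46440 = -211/7106 + 46440 = 330002429/7106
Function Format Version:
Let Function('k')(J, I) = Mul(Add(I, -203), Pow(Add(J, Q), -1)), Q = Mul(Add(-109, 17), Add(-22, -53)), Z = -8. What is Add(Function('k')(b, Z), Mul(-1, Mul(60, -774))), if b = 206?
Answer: Rational(330002429, 7106) ≈ 46440.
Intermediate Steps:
Q = 6900 (Q = Mul(-92, -75) = 6900)
Function('k')(J, I) = Mul(Pow(Add(6900, J), -1), Add(-203, I)) (Function('k')(J, I) = Mul(Add(I, -203), Pow(Add(J, 6900), -1)) = Mul(Add(-203, I), Pow(Add(6900, J), -1)) = Mul(Pow(Add(6900, J), -1), Add(-203, I)))
Add(Function('k')(b, Z), Mul(-1, Mul(60, -774))) = Add(Mul(Pow(Add(6900, 206), -1), Add(-203, -8)), Mul(-1, Mul(60, -774))) = Add(Mul(Pow(7106, -1), -211), Mul(-1, -46440)) = Add(Mul(Rational(1, 7106), -211), 46440) = Add(Rational(-211, 7106), 46440) = Rational(330002429, 7106)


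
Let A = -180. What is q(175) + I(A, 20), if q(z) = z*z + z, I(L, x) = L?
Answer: 30620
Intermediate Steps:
q(z) = z + z² (q(z) = z² + z = z + z²)
q(175) + I(A, 20) = 175*(1 + 175) - 180 = 175*176 - 180 = 30800 - 180 = 30620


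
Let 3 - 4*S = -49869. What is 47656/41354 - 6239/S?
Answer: 7307987/11208732 ≈ 0.65199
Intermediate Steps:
S = 12468 (S = ¾ - ¼*(-49869) = ¾ + 49869/4 = 12468)
47656/41354 - 6239/S = 47656/41354 - 6239/12468 = 47656*(1/41354) - 6239*1/12468 = 1036/899 - 6239/12468 = 7307987/11208732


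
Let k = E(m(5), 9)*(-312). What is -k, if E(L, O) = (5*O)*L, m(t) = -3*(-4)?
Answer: 168480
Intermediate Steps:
m(t) = 12
E(L, O) = 5*L*O
k = -168480 (k = (5*12*9)*(-312) = 540*(-312) = -168480)
-k = -1*(-168480) = 168480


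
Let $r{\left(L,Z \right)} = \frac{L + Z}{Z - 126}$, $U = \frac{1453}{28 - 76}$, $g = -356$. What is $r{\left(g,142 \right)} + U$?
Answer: $- \frac{2095}{48} \approx -43.646$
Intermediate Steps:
$U = - \frac{1453}{48}$ ($U = \frac{1453}{-48} = 1453 \left(- \frac{1}{48}\right) = - \frac{1453}{48} \approx -30.271$)
$r{\left(L,Z \right)} = \frac{L + Z}{-126 + Z}$
$r{\left(g,142 \right)} + U = \frac{-356 + 142}{-126 + 142} - \frac{1453}{48} = \frac{1}{16} \left(-214\right) - \frac{1453}{48} = - \frac{107}{8} - \frac{1453}{48} = - \frac{2095}{48}$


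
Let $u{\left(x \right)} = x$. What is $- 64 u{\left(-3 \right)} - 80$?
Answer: $112$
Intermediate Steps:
$- 64 u{\left(-3 \right)} - 80 = \left(-64\right) \left(-3\right) - 80 = 192 - 80 = 112$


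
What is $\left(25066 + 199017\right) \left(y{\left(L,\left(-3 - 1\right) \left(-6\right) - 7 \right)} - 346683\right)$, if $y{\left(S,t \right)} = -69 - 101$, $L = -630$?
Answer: $-77723860799$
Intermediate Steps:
$y{\left(S,t \right)} = -170$
$\left(25066 + 199017\right) \left(y{\left(L,\left(-3 - 1\right) \left(-6\right) - 7 \right)} - 346683\right) = \left(25066 + 199017\right) \left(-170 - 346683\right) = 224083 \left(-346853\right) = -77723860799$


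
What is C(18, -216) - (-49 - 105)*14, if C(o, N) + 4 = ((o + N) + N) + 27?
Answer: 1765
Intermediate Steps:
C(o, N) = 23 + o + 2*N (C(o, N) = -4 + (((o + N) + N) + 27) = -4 + (((N + o) + N) + 27) = -4 + ((o + 2*N) + 27) = -4 + (27 + o + 2*N) = 23 + o + 2*N)
C(18, -216) - (-49 - 105)*14 = (23 + 18 + 2*(-216)) - (-49 - 105)*14 = (23 + 18 - 432) - (-154)*14 = -391 - 1*(-2156) = -391 + 2156 = 1765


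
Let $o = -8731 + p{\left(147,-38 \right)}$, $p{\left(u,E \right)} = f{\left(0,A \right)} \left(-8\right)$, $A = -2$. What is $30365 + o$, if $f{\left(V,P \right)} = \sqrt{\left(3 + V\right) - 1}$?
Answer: $21634 - 8 \sqrt{2} \approx 21623.0$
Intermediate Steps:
$f{\left(V,P \right)} = \sqrt{2 + V}$
$p{\left(u,E \right)} = - 8 \sqrt{2}$ ($p{\left(u,E \right)} = \sqrt{2 + 0} \left(-8\right) = \sqrt{2} \left(-8\right) = - 8 \sqrt{2}$)
$o = -8731 - 8 \sqrt{2} \approx -8742.3$
$30365 + o = 30365 - \left(8731 + 8 \sqrt{2}\right) = 21634 - 8 \sqrt{2}$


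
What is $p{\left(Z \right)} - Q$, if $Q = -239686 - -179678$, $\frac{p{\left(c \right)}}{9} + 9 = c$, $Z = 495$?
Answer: $64382$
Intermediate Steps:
$p{\left(c \right)} = -81 + 9 c$
$Q = -60008$ ($Q = -239686 + 179678 = -60008$)
$p{\left(Z \right)} - Q = \left(-81 + 9 \cdot 495\right) - -60008 = \left(-81 + 4455\right) + 60008 = 4374 + 60008 = 64382$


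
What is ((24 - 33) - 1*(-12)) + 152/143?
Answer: 581/143 ≈ 4.0629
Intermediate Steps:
((24 - 33) - 1*(-12)) + 152/143 = (-9 + 12) + 152*(1/143) = 3 + 152/143 = 581/143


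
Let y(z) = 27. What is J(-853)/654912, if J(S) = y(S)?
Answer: 1/24256 ≈ 4.1227e-5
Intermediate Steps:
J(S) = 27
J(-853)/654912 = 27/654912 = 27*(1/654912) = 1/24256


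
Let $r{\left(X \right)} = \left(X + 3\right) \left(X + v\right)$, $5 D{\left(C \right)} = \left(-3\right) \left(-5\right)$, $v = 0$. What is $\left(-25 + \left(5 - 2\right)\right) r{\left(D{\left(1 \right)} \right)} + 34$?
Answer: $-362$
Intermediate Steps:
$D{\left(C \right)} = 3$ ($D{\left(C \right)} = \frac{\left(-3\right) \left(-5\right)}{5} = \frac{1}{5} \cdot 15 = 3$)
$r{\left(X \right)} = X \left(3 + X\right)$ ($r{\left(X \right)} = \left(X + 3\right) \left(X + 0\right) = \left(3 + X\right) X = X \left(3 + X\right)$)
$\left(-25 + \left(5 - 2\right)\right) r{\left(D{\left(1 \right)} \right)} + 34 = \left(-25 + \left(5 - 2\right)\right) 3 \left(3 + 3\right) + 34 = \left(-25 + \left(5 - 2\right)\right) 3 \cdot 6 + 34 = \left(-25 + 3\right) 18 + 34 = \left(-22\right) 18 + 34 = -396 + 34 = -362$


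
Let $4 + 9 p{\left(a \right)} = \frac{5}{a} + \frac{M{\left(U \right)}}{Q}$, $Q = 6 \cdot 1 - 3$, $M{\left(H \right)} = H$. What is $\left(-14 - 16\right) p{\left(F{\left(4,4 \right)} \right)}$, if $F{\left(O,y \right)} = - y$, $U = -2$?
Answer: $\frac{355}{18} \approx 19.722$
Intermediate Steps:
$Q = 3$ ($Q = 6 - 3 = 3$)
$p{\left(a \right)} = - \frac{14}{27} + \frac{5}{9 a}$ ($p{\left(a \right)} = - \frac{4}{9} + \frac{\frac{5}{a} - \frac{2}{3}}{9} = - \frac{4}{9} + \frac{- \frac{2}{3} + \frac{5}{a}}{9} = - \frac{4}{9} - \left(\frac{2}{27} - \frac{5}{9 a}\right) = - \frac{14}{27} + \frac{5}{9 a}$)
$\left(-14 - 16\right) p{\left(F{\left(4,4 \right)} \right)} = \left(-14 - 16\right) \frac{15 - 14 \left(\left(-1\right) 4\right)}{27 \left(\left(-1\right) 4\right)} = - 30 \frac{15 - -56}{27 \left(-4\right)} = - 30 \cdot \frac{1}{27} \left(- \frac{1}{4}\right) \left(15 + 56\right) = - 30 \cdot \frac{1}{27} \left(- \frac{1}{4}\right) 71 = \left(-30\right) \left(- \frac{71}{108}\right) = \frac{355}{18}$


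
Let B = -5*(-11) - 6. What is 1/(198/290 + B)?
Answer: 145/7204 ≈ 0.020128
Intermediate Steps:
B = 49 (B = 55 - 6 = 49)
1/(198/290 + B) = 1/(198/290 + 49) = 1/(198*(1/290) + 49) = 1/(99/145 + 49) = 1/(7204/145) = 145/7204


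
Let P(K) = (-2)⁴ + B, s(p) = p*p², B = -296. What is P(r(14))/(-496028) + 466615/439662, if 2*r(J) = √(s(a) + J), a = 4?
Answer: 57894302645/54521165634 ≈ 1.0619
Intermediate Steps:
s(p) = p³
r(J) = √(64 + J)/2 (r(J) = √(4³ + J)/2 = √(64 + J)/2)
P(K) = -280 (P(K) = (-2)⁴ - 296 = 16 - 296 = -280)
P(r(14))/(-496028) + 466615/439662 = -280/(-496028) + 466615/439662 = -280*(-1/496028) + 466615*(1/439662) = 70/124007 + 466615/439662 = 57894302645/54521165634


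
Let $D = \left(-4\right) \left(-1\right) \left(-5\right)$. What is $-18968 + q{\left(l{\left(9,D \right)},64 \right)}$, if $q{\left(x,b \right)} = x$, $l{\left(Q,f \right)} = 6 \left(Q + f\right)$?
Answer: $-19034$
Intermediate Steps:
$D = -20$ ($D = 4 \left(-5\right) = -20$)
$l{\left(Q,f \right)} = 6 Q + 6 f$
$-18968 + q{\left(l{\left(9,D \right)},64 \right)} = -18968 + \left(6 \cdot 9 + 6 \left(-20\right)\right) = -18968 + \left(54 - 120\right) = -18968 - 66 = -19034$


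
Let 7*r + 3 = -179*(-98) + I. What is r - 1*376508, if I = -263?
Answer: -374040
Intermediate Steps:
r = 2468 (r = -3/7 + (-179*(-98) - 263)/7 = -3/7 + (17542 - 263)/7 = -3/7 + (1/7)*17279 = -3/7 + 17279/7 = 2468)
r - 1*376508 = 2468 - 1*376508 = 2468 - 376508 = -374040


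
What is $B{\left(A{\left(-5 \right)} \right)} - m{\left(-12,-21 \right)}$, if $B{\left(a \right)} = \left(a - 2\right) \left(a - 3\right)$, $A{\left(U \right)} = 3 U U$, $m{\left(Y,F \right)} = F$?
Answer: $5277$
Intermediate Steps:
$A{\left(U \right)} = 3 U^{2}$
$B{\left(a \right)} = \left(-3 + a\right) \left(-2 + a\right)$ ($B{\left(a \right)} = \left(-2 + a\right) \left(-3 + a\right) = \left(-3 + a\right) \left(-2 + a\right)$)
$B{\left(A{\left(-5 \right)} \right)} - m{\left(-12,-21 \right)} = \left(6 + \left(3 \left(-5\right)^{2}\right)^{2} - 5 \cdot 3 \left(-5\right)^{2}\right) - -21 = \left(6 + \left(3 \cdot 25\right)^{2} - 5 \cdot 3 \cdot 25\right) + 21 = \left(6 + 75^{2} - 375\right) + 21 = \left(6 + 5625 - 375\right) + 21 = 5256 + 21 = 5277$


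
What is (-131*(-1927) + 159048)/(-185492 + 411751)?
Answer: 411485/226259 ≈ 1.8186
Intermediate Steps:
(-131*(-1927) + 159048)/(-185492 + 411751) = (252437 + 159048)/226259 = 411485*(1/226259) = 411485/226259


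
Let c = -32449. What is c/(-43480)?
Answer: 32449/43480 ≈ 0.74630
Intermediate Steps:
c/(-43480) = -32449/(-43480) = -32449*(-1/43480) = 32449/43480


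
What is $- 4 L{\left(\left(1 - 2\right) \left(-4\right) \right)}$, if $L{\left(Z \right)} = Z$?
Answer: $-16$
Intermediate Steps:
$- 4 L{\left(\left(1 - 2\right) \left(-4\right) \right)} = - 4 \left(1 - 2\right) \left(-4\right) = - 4 \left(\left(-1\right) \left(-4\right)\right) = \left(-4\right) 4 = -16$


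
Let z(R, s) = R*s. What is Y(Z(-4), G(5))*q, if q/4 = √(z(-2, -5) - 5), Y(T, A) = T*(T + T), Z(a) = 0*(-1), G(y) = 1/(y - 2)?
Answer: 0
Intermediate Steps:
G(y) = 1/(-2 + y)
Z(a) = 0
Y(T, A) = 2*T² (Y(T, A) = T*(2*T) = 2*T²)
q = 4*√5 (q = 4*√(-2*(-5) - 5) = 4*√(10 - 5) = 4*√5 ≈ 8.9443)
Y(Z(-4), G(5))*q = (2*0²)*(4*√5) = (2*0)*(4*√5) = 0*(4*√5) = 0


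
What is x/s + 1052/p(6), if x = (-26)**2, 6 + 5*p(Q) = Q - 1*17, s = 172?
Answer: -223307/731 ≈ -305.48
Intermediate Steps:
p(Q) = -23/5 + Q/5 (p(Q) = -6/5 + (Q - 1*17)/5 = -6/5 + (Q - 17)/5 = -6/5 + (-17 + Q)/5 = -6/5 + (-17/5 + Q/5) = -23/5 + Q/5)
x = 676
x/s + 1052/p(6) = 676/172 + 1052/(-23/5 + (1/5)*6) = 676*(1/172) + 1052/(-23/5 + 6/5) = 169/43 + 1052/(-17/5) = 169/43 + 1052*(-5/17) = 169/43 - 5260/17 = -223307/731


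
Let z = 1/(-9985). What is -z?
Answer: 1/9985 ≈ 0.00010015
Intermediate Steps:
z = -1/9985 ≈ -0.00010015
-z = -1*(-1/9985) = 1/9985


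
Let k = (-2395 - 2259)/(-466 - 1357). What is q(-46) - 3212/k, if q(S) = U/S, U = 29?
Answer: -134743431/107042 ≈ -1258.8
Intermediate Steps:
q(S) = 29/S
k = 4654/1823 (k = -4654/(-1823) = -4654*(-1/1823) = 4654/1823 ≈ 2.5529)
q(-46) - 3212/k = 29/(-46) - 3212/4654/1823 = 29*(-1/46) - 3212*1823/4654 = -29/46 - 2927738/2327 = -134743431/107042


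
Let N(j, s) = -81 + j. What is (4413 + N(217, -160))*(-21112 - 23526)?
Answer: -203058262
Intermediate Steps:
(4413 + N(217, -160))*(-21112 - 23526) = (4413 + (-81 + 217))*(-21112 - 23526) = (4413 + 136)*(-44638) = 4549*(-44638) = -203058262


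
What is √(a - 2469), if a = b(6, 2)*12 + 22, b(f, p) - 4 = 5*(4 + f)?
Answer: I*√1799 ≈ 42.415*I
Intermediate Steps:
b(f, p) = 24 + 5*f (b(f, p) = 4 + 5*(4 + f) = 4 + (20 + 5*f) = 24 + 5*f)
a = 670 (a = (24 + 5*6)*12 + 22 = (24 + 30)*12 + 22 = 54*12 + 22 = 648 + 22 = 670)
√(a - 2469) = √(670 - 2469) = √(-1799) = I*√1799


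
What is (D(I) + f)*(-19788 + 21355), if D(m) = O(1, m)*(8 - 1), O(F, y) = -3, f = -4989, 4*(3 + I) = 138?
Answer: -7850670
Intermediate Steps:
I = 63/2 (I = -3 + (¼)*138 = -3 + 69/2 = 63/2 ≈ 31.500)
D(m) = -21 (D(m) = -3*(8 - 1) = -3*7 = -21)
(D(I) + f)*(-19788 + 21355) = (-21 - 4989)*(-19788 + 21355) = -5010*1567 = -7850670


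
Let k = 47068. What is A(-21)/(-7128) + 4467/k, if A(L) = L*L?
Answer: 307883/9319464 ≈ 0.033037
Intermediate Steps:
A(L) = L**2
A(-21)/(-7128) + 4467/k = (-21)**2/(-7128) + 4467/47068 = 441*(-1/7128) + 4467*(1/47068) = -49/792 + 4467/47068 = 307883/9319464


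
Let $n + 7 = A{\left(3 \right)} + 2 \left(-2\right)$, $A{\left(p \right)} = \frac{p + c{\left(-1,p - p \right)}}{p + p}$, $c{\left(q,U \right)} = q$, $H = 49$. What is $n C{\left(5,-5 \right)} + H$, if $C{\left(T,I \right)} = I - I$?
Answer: $49$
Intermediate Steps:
$C{\left(T,I \right)} = 0$
$A{\left(p \right)} = \frac{-1 + p}{2 p}$ ($A{\left(p \right)} = \frac{p - 1}{p + p} = \frac{-1 + p}{2 p}$)
$n = - \frac{32}{3}$ ($n = -7 + \left(\frac{-1 + 3}{2 \cdot 3} + 2 \left(-2\right)\right) = -7 - \left(4 - \frac{1}{3}\right) = -7 + \left(\frac{1}{3} - 4\right) = -7 - \frac{11}{3} = - \frac{32}{3} \approx -10.667$)
$n C{\left(5,-5 \right)} + H = \left(- \frac{32}{3}\right) 0 + 49 = 0 + 49 = 49$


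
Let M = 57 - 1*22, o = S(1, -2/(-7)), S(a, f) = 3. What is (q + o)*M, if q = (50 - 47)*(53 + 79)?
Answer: 13965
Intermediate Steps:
o = 3
q = 396 (q = 3*132 = 396)
M = 35 (M = 57 - 22 = 35)
(q + o)*M = (396 + 3)*35 = 399*35 = 13965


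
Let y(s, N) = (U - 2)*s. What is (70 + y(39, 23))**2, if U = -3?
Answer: 15625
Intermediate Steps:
y(s, N) = -5*s (y(s, N) = (-3 - 2)*s = -5*s)
(70 + y(39, 23))**2 = (70 - 5*39)**2 = (70 - 195)**2 = (-125)**2 = 15625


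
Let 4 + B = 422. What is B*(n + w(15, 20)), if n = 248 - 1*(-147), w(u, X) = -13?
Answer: 159676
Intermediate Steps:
B = 418 (B = -4 + 422 = 418)
n = 395 (n = 248 + 147 = 395)
B*(n + w(15, 20)) = 418*(395 - 13) = 418*382 = 159676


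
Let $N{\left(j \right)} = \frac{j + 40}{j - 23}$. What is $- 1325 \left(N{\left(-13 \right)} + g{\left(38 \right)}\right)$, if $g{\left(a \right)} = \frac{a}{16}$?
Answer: $- \frac{17225}{8} \approx -2153.1$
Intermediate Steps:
$g{\left(a \right)} = \frac{a}{16}$ ($g{\left(a \right)} = a \frac{1}{16} = \frac{a}{16}$)
$N{\left(j \right)} = \frac{40 + j}{-23 + j}$
$- 1325 \left(N{\left(-13 \right)} + g{\left(38 \right)}\right) = - 1325 \left(\frac{40 - 13}{-23 - 13} + \frac{1}{16} \cdot 38\right) = - 1325 \left(\frac{1}{-36} \cdot 27 + \frac{19}{8}\right) = - 1325 \left(\left(- \frac{1}{36}\right) 27 + \frac{19}{8}\right) = - 1325 \left(- \frac{3}{4} + \frac{19}{8}\right) = \left(-1325\right) \frac{13}{8} = - \frac{17225}{8}$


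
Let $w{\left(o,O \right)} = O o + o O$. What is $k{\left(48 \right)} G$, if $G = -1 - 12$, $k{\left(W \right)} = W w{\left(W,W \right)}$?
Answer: $-2875392$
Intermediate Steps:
$w{\left(o,O \right)} = 2 O o$ ($w{\left(o,O \right)} = O o + O o = 2 O o$)
$k{\left(W \right)} = 2 W^{3}$ ($k{\left(W \right)} = W 2 W W = W 2 W^{2} = 2 W^{3}$)
$G = -13$ ($G = -1 - 12 = -13$)
$k{\left(48 \right)} G = 2 \cdot 48^{3} \left(-13\right) = 2 \cdot 110592 \left(-13\right) = 221184 \left(-13\right) = -2875392$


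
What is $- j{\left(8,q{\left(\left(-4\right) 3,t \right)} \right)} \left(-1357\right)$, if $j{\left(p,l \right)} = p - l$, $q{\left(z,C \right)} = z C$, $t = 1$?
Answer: $27140$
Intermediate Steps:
$q{\left(z,C \right)} = C z$
$- j{\left(8,q{\left(\left(-4\right) 3,t \right)} \right)} \left(-1357\right) = - \left(8 - 1 \left(\left(-4\right) 3\right)\right) \left(-1357\right) = - \left(8 - 1 \left(-12\right)\right) \left(-1357\right) = - \left(8 - -12\right) \left(-1357\right) = - \left(8 + 12\right) \left(-1357\right) = - 20 \left(-1357\right) = \left(-1\right) \left(-27140\right) = 27140$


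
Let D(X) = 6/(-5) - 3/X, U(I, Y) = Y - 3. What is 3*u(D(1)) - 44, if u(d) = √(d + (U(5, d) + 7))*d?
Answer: -44 - 63*I*√110/25 ≈ -44.0 - 26.43*I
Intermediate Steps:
U(I, Y) = -3 + Y
D(X) = -6/5 - 3/X (D(X) = 6*(-⅕) - 3/X = -6/5 - 3/X)
u(d) = d*√(4 + 2*d) (u(d) = √(d + ((-3 + d) + 7))*d = √(d + (4 + d))*d = √(4 + 2*d)*d = d*√(4 + 2*d))
3*u(D(1)) - 44 = 3*((-6/5 - 3/1)*√(4 + 2*(-6/5 - 3/1))) - 44 = 3*((-6/5 - 3*1)*√(4 + 2*(-6/5 - 3*1))) - 44 = 3*((-6/5 - 3)*√(4 + 2*(-6/5 - 3))) - 44 = 3*(-21*√(4 + 2*(-21/5))/5) - 44 = 3*(-21*√(4 - 42/5)/5) - 44 = 3*(-21*I*√110/25) - 44 = -63*I*√110/25 - 44 = -44 - 63*I*√110/25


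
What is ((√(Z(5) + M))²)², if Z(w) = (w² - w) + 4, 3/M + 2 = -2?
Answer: 8649/16 ≈ 540.56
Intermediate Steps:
M = -¾ (M = 3/(-2 - 2) = 3/(-4) = 3*(-¼) = -¾ ≈ -0.75000)
Z(w) = 4 + w² - w
((√(Z(5) + M))²)² = ((√((4 + 5² - 1*5) - ¾))²)² = ((√((4 + 25 - 5) - ¾))²)² = ((√(24 - ¾))²)² = ((√(93/4))²)² = ((√93/2)²)² = (93/4)² = 8649/16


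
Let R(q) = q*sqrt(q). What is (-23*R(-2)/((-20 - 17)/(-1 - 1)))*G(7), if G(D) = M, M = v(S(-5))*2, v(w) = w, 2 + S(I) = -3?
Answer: -920*I*sqrt(2)/37 ≈ -35.164*I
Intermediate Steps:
R(q) = q**(3/2)
S(I) = -5 (S(I) = -2 - 3 = -5)
M = -10 (M = -5*2 = -10)
G(D) = -10
(-23*R(-2)/((-20 - 17)/(-1 - 1)))*G(7) = -23*(-2)**(3/2)/((-20 - 17)/(-1 - 1))*(-10) = -23*(-2*I*sqrt(2))/((-37/(-2)))*(-10) = -23*(-2*I*sqrt(2))/((-37*(-1/2)))*(-10) = -23*(-2*I*sqrt(2))/37/2*(-10) = -23*(-2*I*sqrt(2))*2/37*(-10) = -(-92)*I*sqrt(2)/37*(-10) = (92*I*sqrt(2)/37)*(-10) = -920*I*sqrt(2)/37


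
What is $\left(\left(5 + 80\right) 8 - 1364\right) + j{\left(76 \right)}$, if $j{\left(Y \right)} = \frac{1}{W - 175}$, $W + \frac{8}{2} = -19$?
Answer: $- \frac{135433}{198} \approx -684.0$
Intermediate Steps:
$W = -23$ ($W = -4 - 19 = -23$)
$j{\left(Y \right)} = - \frac{1}{198}$ ($j{\left(Y \right)} = \frac{1}{-23 - 175} = \frac{1}{-198} = - \frac{1}{198}$)
$\left(\left(5 + 80\right) 8 - 1364\right) + j{\left(76 \right)} = \left(\left(5 + 80\right) 8 - 1364\right) - \frac{1}{198} = \left(85 \cdot 8 - 1364\right) - \frac{1}{198} = \left(680 - 1364\right) - \frac{1}{198} = -684 - \frac{1}{198} = - \frac{135433}{198}$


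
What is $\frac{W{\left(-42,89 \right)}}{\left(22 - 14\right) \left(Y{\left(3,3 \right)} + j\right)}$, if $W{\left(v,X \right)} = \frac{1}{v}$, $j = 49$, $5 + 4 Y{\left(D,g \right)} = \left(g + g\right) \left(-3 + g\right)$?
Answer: $- \frac{1}{16044} \approx -6.2329 \cdot 10^{-5}$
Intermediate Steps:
$Y{\left(D,g \right)} = - \frac{5}{4} + \frac{g \left(-3 + g\right)}{2}$ ($Y{\left(D,g \right)} = - \frac{5}{4} + \frac{\left(g + g\right) \left(-3 + g\right)}{4} = - \frac{5}{4} + \frac{2 g \left(-3 + g\right)}{4} = - \frac{5}{4} + \frac{g \left(-3 + g\right)}{2}$)
$\frac{W{\left(-42,89 \right)}}{\left(22 - 14\right) \left(Y{\left(3,3 \right)} + j\right)} = \frac{1}{\left(-42\right) \left(22 - 14\right) \left(\left(- \frac{5}{4} + \frac{3^{2}}{2} - \frac{9}{2}\right) + 49\right)} = - \frac{1}{42 \cdot 8 \left(\left(- \frac{5}{4} + \frac{1}{2} \cdot 9 - \frac{9}{2}\right) + 49\right)} = - \frac{1}{42 \cdot 8 \left(\left(- \frac{5}{4} + \frac{9}{2} - \frac{9}{2}\right) + 49\right)} = - \frac{1}{42 \cdot 8 \left(- \frac{5}{4} + 49\right)} = - \frac{1}{42 \cdot 8 \cdot \frac{191}{4}} = - \frac{1}{42 \cdot 382} = \left(- \frac{1}{42}\right) \frac{1}{382} = - \frac{1}{16044}$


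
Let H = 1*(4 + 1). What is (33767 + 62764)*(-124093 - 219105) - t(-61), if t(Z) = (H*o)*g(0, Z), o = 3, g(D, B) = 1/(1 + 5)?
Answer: -66258492281/2 ≈ -3.3129e+10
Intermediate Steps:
g(D, B) = ⅙ (g(D, B) = 1/6 = ⅙)
H = 5 (H = 1*5 = 5)
t(Z) = 5/2 (t(Z) = (5*3)*(⅙) = 15*(⅙) = 5/2)
(33767 + 62764)*(-124093 - 219105) - t(-61) = (33767 + 62764)*(-124093 - 219105) - 1*5/2 = 96531*(-343198) - 5/2 = -33129246138 - 5/2 = -66258492281/2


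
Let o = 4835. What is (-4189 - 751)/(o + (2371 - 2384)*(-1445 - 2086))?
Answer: -2470/25369 ≈ -0.097363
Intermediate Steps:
(-4189 - 751)/(o + (2371 - 2384)*(-1445 - 2086)) = (-4189 - 751)/(4835 + (2371 - 2384)*(-1445 - 2086)) = -4940/(4835 - 13*(-3531)) = -4940/(4835 + 45903) = -4940/50738 = -4940*1/50738 = -2470/25369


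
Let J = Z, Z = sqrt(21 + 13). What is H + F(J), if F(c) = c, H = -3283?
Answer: -3283 + sqrt(34) ≈ -3277.2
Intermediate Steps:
Z = sqrt(34) ≈ 5.8309
J = sqrt(34) ≈ 5.8309
H + F(J) = -3283 + sqrt(34)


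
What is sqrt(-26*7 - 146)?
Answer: 2*I*sqrt(82) ≈ 18.111*I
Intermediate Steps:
sqrt(-26*7 - 146) = sqrt(-182 - 146) = sqrt(-328) = 2*I*sqrt(82)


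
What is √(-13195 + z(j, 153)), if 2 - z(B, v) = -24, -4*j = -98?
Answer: I*√13169 ≈ 114.76*I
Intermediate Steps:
j = 49/2 (j = -¼*(-98) = 49/2 ≈ 24.500)
z(B, v) = 26 (z(B, v) = 2 - 1*(-24) = 2 + 24 = 26)
√(-13195 + z(j, 153)) = √(-13195 + 26) = √(-13169) = I*√13169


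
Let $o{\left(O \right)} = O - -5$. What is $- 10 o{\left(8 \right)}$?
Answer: $-130$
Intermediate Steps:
$o{\left(O \right)} = 5 + O$ ($o{\left(O \right)} = O + 5 = 5 + O$)
$- 10 o{\left(8 \right)} = - 10 \left(5 + 8\right) = \left(-10\right) 13 = -130$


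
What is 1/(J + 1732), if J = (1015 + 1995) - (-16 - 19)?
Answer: 1/4777 ≈ 0.00020934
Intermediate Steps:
J = 3045 (J = 3010 - 1*(-35) = 3010 + 35 = 3045)
1/(J + 1732) = 1/(3045 + 1732) = 1/4777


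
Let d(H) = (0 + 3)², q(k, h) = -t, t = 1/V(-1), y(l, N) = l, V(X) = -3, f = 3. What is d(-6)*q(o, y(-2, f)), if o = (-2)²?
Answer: 3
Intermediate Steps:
o = 4
t = -⅓ (t = 1/(-3) = -⅓ ≈ -0.33333)
q(k, h) = ⅓ (q(k, h) = -1*(-⅓) = ⅓)
d(H) = 9 (d(H) = 3² = 9)
d(-6)*q(o, y(-2, f)) = 9*(⅓) = 3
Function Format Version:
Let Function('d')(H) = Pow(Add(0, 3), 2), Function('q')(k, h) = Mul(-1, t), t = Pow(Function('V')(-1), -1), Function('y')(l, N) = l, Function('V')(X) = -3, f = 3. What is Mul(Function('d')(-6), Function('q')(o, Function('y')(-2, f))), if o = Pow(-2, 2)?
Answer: 3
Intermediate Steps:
o = 4
t = Rational(-1, 3) (t = Pow(-3, -1) = Rational(-1, 3) ≈ -0.33333)
Function('q')(k, h) = Rational(1, 3) (Function('q')(k, h) = Mul(-1, Rational(-1, 3)) = Rational(1, 3))
Function('d')(H) = 9 (Function('d')(H) = Pow(3, 2) = 9)
Mul(Function('d')(-6), Function('q')(o, Function('y')(-2, f))) = Mul(9, Rational(1, 3)) = 3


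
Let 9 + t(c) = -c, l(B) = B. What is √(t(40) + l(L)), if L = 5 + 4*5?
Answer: 2*I*√6 ≈ 4.899*I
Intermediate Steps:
L = 25 (L = 5 + 20 = 25)
t(c) = -9 - c
√(t(40) + l(L)) = √((-9 - 1*40) + 25) = √((-9 - 40) + 25) = √(-49 + 25) = √(-24) = 2*I*√6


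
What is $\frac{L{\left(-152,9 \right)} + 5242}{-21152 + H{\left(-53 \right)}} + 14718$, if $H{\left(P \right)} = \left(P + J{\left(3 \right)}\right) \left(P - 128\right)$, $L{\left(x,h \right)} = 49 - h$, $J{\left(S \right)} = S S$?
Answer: $\frac{97047851}{6594} \approx 14718.0$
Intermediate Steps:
$J{\left(S \right)} = S^{2}$
$H{\left(P \right)} = \left(-128 + P\right) \left(9 + P\right)$ ($H{\left(P \right)} = \left(P + 3^{2}\right) \left(P - 128\right) = \left(P + 9\right) \left(-128 + P\right) = \left(9 + P\right) \left(-128 + P\right) = \left(-128 + P\right) \left(9 + P\right)$)
$\frac{L{\left(-152,9 \right)} + 5242}{-21152 + H{\left(-53 \right)}} + 14718 = \frac{\left(49 - 9\right) + 5242}{-21152 - \left(-5155 - 2809\right)} + 14718 = \frac{\left(49 - 9\right) + 5242}{-21152 + \left(-1152 + 2809 + 6307\right)} + 14718 = \frac{40 + 5242}{-21152 + 7964} + 14718 = \frac{5282}{-13188} + 14718 = 5282 \left(- \frac{1}{13188}\right) + 14718 = - \frac{2641}{6594} + 14718 = \frac{97047851}{6594}$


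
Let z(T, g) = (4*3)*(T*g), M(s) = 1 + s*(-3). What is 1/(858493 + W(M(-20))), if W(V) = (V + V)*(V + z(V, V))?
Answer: 1/6313479 ≈ 1.5839e-7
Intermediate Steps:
M(s) = 1 - 3*s
z(T, g) = 12*T*g (z(T, g) = 12*(T*g) = 12*T*g)
W(V) = 2*V*(V + 12*V²) (W(V) = (V + V)*(V + 12*V*V) = (2*V)*(V + 12*V²) = 2*V*(V + 12*V²))
1/(858493 + W(M(-20))) = 1/(858493 + (1 - 3*(-20))²*(2 + 24*(1 - 3*(-20)))) = 1/(858493 + (1 + 60)²*(2 + 24*(1 + 60))) = 1/(858493 + 61²*(2 + 24*61)) = 1/(858493 + 3721*(2 + 1464)) = 1/(858493 + 3721*1466) = 1/(858493 + 5454986) = 1/6313479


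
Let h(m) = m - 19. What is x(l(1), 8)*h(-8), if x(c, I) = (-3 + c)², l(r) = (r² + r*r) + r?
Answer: 0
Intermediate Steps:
h(m) = -19 + m
l(r) = r + 2*r² (l(r) = (r² + r²) + r = 2*r² + r = r + 2*r²)
x(l(1), 8)*h(-8) = (-3 + 1*(1 + 2*1))²*(-19 - 8) = (-3 + 1*(1 + 2))²*(-27) = (-3 + 1*3)²*(-27) = (-3 + 3)²*(-27) = 0²*(-27) = 0*(-27) = 0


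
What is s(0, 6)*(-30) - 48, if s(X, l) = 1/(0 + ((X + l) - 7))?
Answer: -18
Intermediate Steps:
s(X, l) = 1/(-7 + X + l) (s(X, l) = 1/(0 + (-7 + X + l)) = 1/(-7 + X + l))
s(0, 6)*(-30) - 48 = -30/(-7 + 0 + 6) - 48 = -30/(-1) - 48 = -1*(-30) - 48 = 30 - 48 = -18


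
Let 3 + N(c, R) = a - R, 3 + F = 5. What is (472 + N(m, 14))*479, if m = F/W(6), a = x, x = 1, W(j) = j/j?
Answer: 218424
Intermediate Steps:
W(j) = 1
a = 1
F = 2 (F = -3 + 5 = 2)
m = 2 (m = 2/1 = 2*1 = 2)
N(c, R) = -2 - R (N(c, R) = -3 + (1 - R) = -2 - R)
(472 + N(m, 14))*479 = (472 + (-2 - 1*14))*479 = (472 + (-2 - 14))*479 = (472 - 16)*479 = 456*479 = 218424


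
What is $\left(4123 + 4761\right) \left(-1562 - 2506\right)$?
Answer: $-36140112$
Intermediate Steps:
$\left(4123 + 4761\right) \left(-1562 - 2506\right) = 8884 \left(-4068\right) = -36140112$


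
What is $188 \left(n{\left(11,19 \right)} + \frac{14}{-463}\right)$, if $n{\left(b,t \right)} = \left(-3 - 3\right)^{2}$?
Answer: $\frac{3130952}{463} \approx 6762.3$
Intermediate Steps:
$n{\left(b,t \right)} = 36$ ($n{\left(b,t \right)} = \left(-3 - 3\right)^{2} = \left(-6\right)^{2} = 36$)
$188 \left(n{\left(11,19 \right)} + \frac{14}{-463}\right) = 188 \left(36 + \frac{14}{-463}\right) = 188 \left(36 + 14 \left(- \frac{1}{463}\right)\right) = 188 \left(36 - \frac{14}{463}\right) = 188 \cdot \frac{16654}{463} = \frac{3130952}{463}$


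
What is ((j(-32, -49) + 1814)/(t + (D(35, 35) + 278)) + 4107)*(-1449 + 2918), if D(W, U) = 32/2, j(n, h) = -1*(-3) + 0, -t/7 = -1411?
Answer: 61366173466/10171 ≈ 6.0334e+6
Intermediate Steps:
t = 9877 (t = -7*(-1411) = 9877)
j(n, h) = 3 (j(n, h) = 3 + 0 = 3)
D(W, U) = 16 (D(W, U) = 32*(1/2) = 16)
((j(-32, -49) + 1814)/(t + (D(35, 35) + 278)) + 4107)*(-1449 + 2918) = ((3 + 1814)/(9877 + (16 + 278)) + 4107)*(-1449 + 2918) = (1817/(9877 + 294) + 4107)*1469 = (1817/10171 + 4107)*1469 = (41774114/10171)*1469 = 61366173466/10171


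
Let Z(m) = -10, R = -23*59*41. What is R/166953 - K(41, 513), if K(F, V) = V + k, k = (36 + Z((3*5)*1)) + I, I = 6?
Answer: -91045022/166953 ≈ -545.33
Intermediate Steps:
R = -55637 (R = -1357*41 = -55637)
k = 32 (k = (36 - 10) + 6 = 26 + 6 = 32)
K(F, V) = 32 + V (K(F, V) = V + 32 = 32 + V)
R/166953 - K(41, 513) = -55637/166953 - (32 + 513) = -55637*1/166953 - 1*545 = -55637/166953 - 545 = -91045022/166953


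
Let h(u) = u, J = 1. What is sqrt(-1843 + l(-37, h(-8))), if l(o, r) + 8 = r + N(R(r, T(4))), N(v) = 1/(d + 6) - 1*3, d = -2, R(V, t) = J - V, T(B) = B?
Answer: I*sqrt(7447)/2 ≈ 43.148*I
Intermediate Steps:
R(V, t) = 1 - V
N(v) = -11/4 (N(v) = 1/(-2 + 6) - 1*3 = 1/4 - 3 = -11/4)
l(o, r) = -43/4 + r (l(o, r) = -8 + (r - 11/4) = -8 + (-11/4 + r) = -43/4 + r)
sqrt(-1843 + l(-37, h(-8))) = sqrt(-1843 + (-43/4 - 8)) = sqrt(-1843 - 75/4) = sqrt(-7447/4) = I*sqrt(7447)/2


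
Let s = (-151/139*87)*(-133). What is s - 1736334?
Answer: -239603205/139 ≈ -1.7238e+6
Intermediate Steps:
s = 1747221/139 (s = (-151*1/139*87)*(-133) = -151/139*87*(-133) = -13137/139*(-133) = 1747221/139 ≈ 12570.)
s - 1736334 = 1747221/139 - 1736334 = -239603205/139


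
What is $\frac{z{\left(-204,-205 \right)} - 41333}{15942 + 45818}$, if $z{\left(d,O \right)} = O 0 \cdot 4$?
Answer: $- \frac{41333}{61760} \approx -0.66925$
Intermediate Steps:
$z{\left(d,O \right)} = 0$ ($z{\left(d,O \right)} = 0 \cdot 4 = 0$)
$\frac{z{\left(-204,-205 \right)} - 41333}{15942 + 45818} = \frac{0 - 41333}{15942 + 45818} = - \frac{41333}{61760}$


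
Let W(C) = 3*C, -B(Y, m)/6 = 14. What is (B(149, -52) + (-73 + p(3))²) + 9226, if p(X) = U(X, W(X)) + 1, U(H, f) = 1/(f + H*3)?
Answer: 4639033/324 ≈ 14318.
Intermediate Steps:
B(Y, m) = -84 (B(Y, m) = -6*14 = -84)
U(H, f) = 1/(f + 3*H)
p(X) = 1 + 1/(6*X) (p(X) = 1/(3*X + 3*X) + 1 = 1/(6*X) + 1 = 1 + 1/(6*X))
(B(149, -52) + (-73 + p(3))²) + 9226 = (-84 + (-73 + (⅙ + 3)/3)²) + 9226 = (-84 + (-73 + (⅓)*(19/6))²) + 9226 = (-84 + (-73 + 19/18)²) + 9226 = (-84 + (-1295/18)²) + 9226 = (-84 + 1677025/324) + 9226 = 1649809/324 + 9226 = 4639033/324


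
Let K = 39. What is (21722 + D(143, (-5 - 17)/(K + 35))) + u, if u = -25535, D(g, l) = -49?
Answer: -3862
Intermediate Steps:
(21722 + D(143, (-5 - 17)/(K + 35))) + u = (21722 - 49) - 25535 = 21673 - 25535 = -3862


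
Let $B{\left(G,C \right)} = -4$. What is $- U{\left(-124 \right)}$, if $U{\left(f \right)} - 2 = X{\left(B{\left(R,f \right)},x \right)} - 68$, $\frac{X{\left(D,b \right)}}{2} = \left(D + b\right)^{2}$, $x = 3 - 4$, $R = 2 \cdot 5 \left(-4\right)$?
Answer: $16$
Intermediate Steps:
$R = -40$ ($R = 10 \left(-4\right) = -40$)
$x = -1$ ($x = 3 - 4 = -1$)
$X{\left(D,b \right)} = 2 \left(D + b\right)^{2}$
$U{\left(f \right)} = -16$ ($U{\left(f \right)} = 2 + \left(2 \left(-4 - 1\right)^{2} - 68\right) = 2 - \left(68 - 2 \left(-5\right)^{2}\right) = 2 + \left(2 \cdot 25 - 68\right) = 2 + \left(50 - 68\right) = 2 - 18 = -16$)
$- U{\left(-124 \right)} = \left(-1\right) \left(-16\right) = 16$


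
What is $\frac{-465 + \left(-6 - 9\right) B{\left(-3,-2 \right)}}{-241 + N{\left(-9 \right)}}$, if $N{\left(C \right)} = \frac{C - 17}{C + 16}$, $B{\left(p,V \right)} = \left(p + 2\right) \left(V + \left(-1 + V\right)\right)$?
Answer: $\frac{1260}{571} \approx 2.2067$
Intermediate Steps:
$B{\left(p,V \right)} = \left(-1 + 2 V\right) \left(2 + p\right)$ ($B{\left(p,V \right)} = \left(2 + p\right) \left(-1 + 2 V\right) = \left(-1 + 2 V\right) \left(2 + p\right)$)
$N{\left(C \right)} = \frac{-17 + C}{16 + C}$
$\frac{-465 + \left(-6 - 9\right) B{\left(-3,-2 \right)}}{-241 + N{\left(-9 \right)}} = \frac{-465 + \left(-6 - 9\right) \left(-2 - -3 + 4 \left(-2\right) + 2 \left(-2\right) \left(-3\right)\right)}{-241 + \frac{-17 - 9}{16 - 9}} = \frac{-465 - 15 \left(-2 + 3 - 8 + 12\right)}{-241 + \frac{1}{7} \left(-26\right)} = \frac{-465 - 75}{-241 + \frac{1}{7} \left(-26\right)} = \frac{-465 - 75}{-241 - \frac{26}{7}} = - \frac{540}{- \frac{1713}{7}} = \left(-540\right) \left(- \frac{7}{1713}\right) = \frac{1260}{571}$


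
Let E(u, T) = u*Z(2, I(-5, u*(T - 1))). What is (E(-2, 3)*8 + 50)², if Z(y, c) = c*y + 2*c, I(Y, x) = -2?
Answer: 31684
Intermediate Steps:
Z(y, c) = 2*c + c*y
E(u, T) = -8*u (E(u, T) = u*(-2*(2 + 2)) = u*(-2*4) = u*(-8) = -8*u)
(E(-2, 3)*8 + 50)² = (-8*(-2)*8 + 50)² = (16*8 + 50)² = (128 + 50)² = 178² = 31684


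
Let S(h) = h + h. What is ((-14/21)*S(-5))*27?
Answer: 180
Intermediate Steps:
S(h) = 2*h
((-14/21)*S(-5))*27 = ((-14/21)*(2*(-5)))*27 = (-14*1/21*(-10))*27 = -⅔*(-10)*27 = (20/3)*27 = 180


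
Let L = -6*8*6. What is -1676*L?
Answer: 482688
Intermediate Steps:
L = -288 (L = -48*6 = -288)
-1676*L = -1676*(-288) = 482688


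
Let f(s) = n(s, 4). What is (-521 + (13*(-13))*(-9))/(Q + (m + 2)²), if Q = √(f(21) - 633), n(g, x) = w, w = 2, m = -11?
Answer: 10125/899 - 125*I*√631/899 ≈ 11.263 - 3.4927*I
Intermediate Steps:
n(g, x) = 2
f(s) = 2
Q = I*√631 (Q = √(2 - 633) = √(-631) = I*√631 ≈ 25.12*I)
(-521 + (13*(-13))*(-9))/(Q + (m + 2)²) = (-521 + (13*(-13))*(-9))/(I*√631 + (-11 + 2)²) = (-521 - 169*(-9))/(I*√631 + (-9)²) = (-521 + 1521)/(I*√631 + 81) = 1000/(81 + I*√631)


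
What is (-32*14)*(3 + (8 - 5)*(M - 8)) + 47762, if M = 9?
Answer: 45074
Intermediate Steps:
(-32*14)*(3 + (8 - 5)*(M - 8)) + 47762 = (-32*14)*(3 + (8 - 5)*(9 - 8)) + 47762 = -448*(3 + 3*1) + 47762 = -448*(3 + 3) + 47762 = -448*6 + 47762 = -2688 + 47762 = 45074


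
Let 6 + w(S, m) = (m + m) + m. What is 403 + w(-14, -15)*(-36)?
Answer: 2239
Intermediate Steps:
w(S, m) = -6 + 3*m (w(S, m) = -6 + ((m + m) + m) = -6 + (2*m + m) = -6 + 3*m)
403 + w(-14, -15)*(-36) = 403 + (-6 + 3*(-15))*(-36) = 403 + (-6 - 45)*(-36) = 403 - 51*(-36) = 403 + 1836 = 2239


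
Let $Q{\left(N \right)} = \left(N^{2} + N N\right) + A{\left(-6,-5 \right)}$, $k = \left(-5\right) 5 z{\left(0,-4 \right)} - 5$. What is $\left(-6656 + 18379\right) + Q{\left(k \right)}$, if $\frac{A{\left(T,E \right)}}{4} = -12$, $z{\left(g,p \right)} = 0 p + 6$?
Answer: $59725$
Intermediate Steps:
$z{\left(g,p \right)} = 6$ ($z{\left(g,p \right)} = 0 + 6 = 6$)
$A{\left(T,E \right)} = -48$ ($A{\left(T,E \right)} = 4 \left(-12\right) = -48$)
$k = -155$ ($k = \left(-5\right) 5 \cdot 6 - 5 = \left(-25\right) 6 - 5 = -150 - 5 = -155$)
$Q{\left(N \right)} = -48 + 2 N^{2}$ ($Q{\left(N \right)} = \left(N^{2} + N N\right) - 48 = \left(N^{2} + N^{2}\right) - 48 = 2 N^{2} - 48 = -48 + 2 N^{2}$)
$\left(-6656 + 18379\right) + Q{\left(k \right)} = \left(-6656 + 18379\right) - \left(48 - 2 \left(-155\right)^{2}\right) = 11723 + \left(-48 + 2 \cdot 24025\right) = 11723 + \left(-48 + 48050\right) = 11723 + 48002 = 59725$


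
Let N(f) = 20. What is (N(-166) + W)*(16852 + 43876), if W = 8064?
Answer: 490925152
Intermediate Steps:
(N(-166) + W)*(16852 + 43876) = (20 + 8064)*(16852 + 43876) = 8084*60728 = 490925152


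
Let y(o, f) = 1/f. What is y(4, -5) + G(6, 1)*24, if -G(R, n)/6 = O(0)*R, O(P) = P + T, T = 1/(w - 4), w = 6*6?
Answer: -136/5 ≈ -27.200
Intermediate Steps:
w = 36
T = 1/32 (T = 1/(36 - 4) = 1/32 ≈ 0.031250)
O(P) = 1/32 + P (O(P) = P + 1/32 = 1/32 + P)
G(R, n) = -3*R/16 (G(R, n) = -6*(1/32 + 0)*R = -3*R/16)
y(4, -5) + G(6, 1)*24 = 1/(-5) - 3/16*6*24 = -1/5 - 9/8*24 = -1/5 - 27 = -136/5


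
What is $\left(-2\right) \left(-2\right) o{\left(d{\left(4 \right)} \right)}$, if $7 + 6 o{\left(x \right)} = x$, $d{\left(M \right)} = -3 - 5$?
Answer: $-10$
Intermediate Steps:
$d{\left(M \right)} = -8$
$o{\left(x \right)} = - \frac{7}{6} + \frac{x}{6}$
$\left(-2\right) \left(-2\right) o{\left(d{\left(4 \right)} \right)} = \left(-2\right) \left(-2\right) \left(- \frac{7}{6} + \frac{1}{6} \left(-8\right)\right) = 4 \left(- \frac{7}{6} - \frac{4}{3}\right) = 4 \left(- \frac{5}{2}\right) = -10$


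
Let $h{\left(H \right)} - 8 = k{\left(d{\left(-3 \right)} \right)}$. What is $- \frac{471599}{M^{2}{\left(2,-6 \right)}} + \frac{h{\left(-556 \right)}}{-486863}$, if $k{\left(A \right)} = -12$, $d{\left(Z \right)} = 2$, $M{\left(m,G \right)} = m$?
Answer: $- \frac{229604103921}{1947452} \approx -1.179 \cdot 10^{5}$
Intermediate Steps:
$h{\left(H \right)} = -4$ ($h{\left(H \right)} = 8 - 12 = -4$)
$- \frac{471599}{M^{2}{\left(2,-6 \right)}} + \frac{h{\left(-556 \right)}}{-486863} = - \frac{471599}{2^{2}} - \frac{4}{-486863} = - \frac{471599}{4} - - \frac{4}{486863} = \left(-471599\right) \frac{1}{4} + \frac{4}{486863} = - \frac{471599}{4} + \frac{4}{486863} = - \frac{229604103921}{1947452}$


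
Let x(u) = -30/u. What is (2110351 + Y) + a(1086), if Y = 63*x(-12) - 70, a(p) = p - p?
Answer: 4220877/2 ≈ 2.1104e+6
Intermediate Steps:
a(p) = 0
Y = 175/2 (Y = 63*(-30/(-12)) - 70 = 63*(-30*(-1/12)) - 70 = 63*(5/2) - 70 = 315/2 - 70 = 175/2 ≈ 87.500)
(2110351 + Y) + a(1086) = (2110351 + 175/2) + 0 = 4220877/2 + 0 = 4220877/2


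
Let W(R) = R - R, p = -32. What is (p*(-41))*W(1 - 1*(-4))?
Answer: 0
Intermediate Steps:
W(R) = 0
(p*(-41))*W(1 - 1*(-4)) = -32*(-41)*0 = 1312*0 = 0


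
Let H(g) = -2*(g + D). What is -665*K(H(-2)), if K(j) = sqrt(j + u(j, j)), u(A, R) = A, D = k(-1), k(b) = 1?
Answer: -1330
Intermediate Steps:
D = 1
H(g) = -2 - 2*g (H(g) = -2*(g + 1) = -2*(1 + g) = -2 - 2*g)
K(j) = sqrt(2)*sqrt(j) (K(j) = sqrt(j + j) = sqrt(2*j) = sqrt(2)*sqrt(j))
-665*K(H(-2)) = -665*sqrt(2)*sqrt(-2 - 2*(-2)) = -665*sqrt(2)*sqrt(-2 + 4) = -665*sqrt(2)*sqrt(2) = -665*2 = -1330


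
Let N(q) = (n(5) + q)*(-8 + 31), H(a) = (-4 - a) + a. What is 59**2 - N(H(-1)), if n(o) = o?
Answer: 3458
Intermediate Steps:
H(a) = -4
N(q) = 115 + 23*q (N(q) = (5 + q)*(-8 + 31) = (5 + q)*23 = 115 + 23*q)
59**2 - N(H(-1)) = 59**2 - (115 + 23*(-4)) = 3481 - (115 - 92) = 3481 - 1*23 = 3481 - 23 = 3458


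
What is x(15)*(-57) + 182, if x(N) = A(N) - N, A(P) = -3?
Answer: 1208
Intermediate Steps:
x(N) = -3 - N
x(15)*(-57) + 182 = (-3 - 1*15)*(-57) + 182 = (-3 - 15)*(-57) + 182 = -18*(-57) + 182 = 1026 + 182 = 1208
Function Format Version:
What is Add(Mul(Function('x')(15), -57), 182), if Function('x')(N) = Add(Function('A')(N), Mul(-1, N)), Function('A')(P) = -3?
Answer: 1208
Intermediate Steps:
Function('x')(N) = Add(-3, Mul(-1, N))
Add(Mul(Function('x')(15), -57), 182) = Add(Mul(Add(-3, Mul(-1, 15)), -57), 182) = Add(Mul(Add(-3, -15), -57), 182) = Add(Mul(-18, -57), 182) = Add(1026, 182) = 1208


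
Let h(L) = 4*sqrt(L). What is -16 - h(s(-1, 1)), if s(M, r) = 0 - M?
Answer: -20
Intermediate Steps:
s(M, r) = -M
-16 - h(s(-1, 1)) = -16 - 4*sqrt(-1*(-1)) = -16 - 4*sqrt(1) = -16 - 4 = -20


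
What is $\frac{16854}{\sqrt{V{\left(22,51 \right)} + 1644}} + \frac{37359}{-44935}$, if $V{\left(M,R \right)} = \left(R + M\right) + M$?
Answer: $- \frac{37359}{44935} + \frac{16854 \sqrt{1739}}{1739} \approx 403.33$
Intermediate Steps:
$V{\left(M,R \right)} = R + 2 M$ ($V{\left(M,R \right)} = \left(M + R\right) + M = R + 2 M$)
$\frac{16854}{\sqrt{V{\left(22,51 \right)} + 1644}} + \frac{37359}{-44935} = \frac{16854}{\sqrt{\left(51 + 2 \cdot 22\right) + 1644}} + \frac{37359}{-44935} = \frac{16854}{\sqrt{\left(51 + 44\right) + 1644}} + 37359 \left(- \frac{1}{44935}\right) = \frac{16854}{\sqrt{95 + 1644}} - \frac{37359}{44935} = \frac{16854}{\sqrt{1739}} - \frac{37359}{44935} = 16854 \frac{\sqrt{1739}}{1739} - \frac{37359}{44935} = \frac{16854 \sqrt{1739}}{1739} - \frac{37359}{44935} = - \frac{37359}{44935} + \frac{16854 \sqrt{1739}}{1739}$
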